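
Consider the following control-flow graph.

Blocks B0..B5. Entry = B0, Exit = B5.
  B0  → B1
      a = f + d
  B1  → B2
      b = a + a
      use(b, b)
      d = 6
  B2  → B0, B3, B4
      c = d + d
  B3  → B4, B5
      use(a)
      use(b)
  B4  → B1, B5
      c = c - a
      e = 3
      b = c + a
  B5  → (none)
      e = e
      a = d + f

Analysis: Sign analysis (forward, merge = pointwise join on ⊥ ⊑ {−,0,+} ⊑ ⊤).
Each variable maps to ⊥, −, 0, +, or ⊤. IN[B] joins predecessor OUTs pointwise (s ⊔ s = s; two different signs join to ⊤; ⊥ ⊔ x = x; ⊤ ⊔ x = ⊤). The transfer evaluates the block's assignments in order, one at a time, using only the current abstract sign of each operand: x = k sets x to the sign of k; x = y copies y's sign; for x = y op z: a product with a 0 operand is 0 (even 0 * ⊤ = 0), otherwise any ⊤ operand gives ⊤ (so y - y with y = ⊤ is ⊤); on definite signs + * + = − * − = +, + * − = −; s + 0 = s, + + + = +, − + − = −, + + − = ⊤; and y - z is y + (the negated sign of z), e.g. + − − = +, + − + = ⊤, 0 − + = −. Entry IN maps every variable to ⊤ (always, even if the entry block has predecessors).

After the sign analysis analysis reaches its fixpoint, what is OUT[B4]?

Per-block solution:
  B0:  IN=(all ⊤)  OUT=(all ⊤)
  B1:  IN=(all ⊤)  OUT={d:+; rest ⊤}
  B2:  IN={d:+; rest ⊤}  OUT={c:+, d:+; rest ⊤}
  B3:  IN={c:+, d:+; rest ⊤}  OUT={c:+, d:+; rest ⊤}
  B4:  IN={c:+, d:+; rest ⊤}  OUT={d:+, e:+; rest ⊤}
  B5:  IN={d:+; rest ⊤}  OUT={d:+; rest ⊤}

Merge at B4: IN[B4] = OUT[B2] ⊔ OUT[B3] = {a: ⊤, b: ⊤, c: +, d: +, e: ⊤, f: ⊤}
Applying B4's transfer function to that IN value gives OUT[B4] (row B4 above).

Answer: {a: ⊤, b: ⊤, c: ⊤, d: +, e: +, f: ⊤}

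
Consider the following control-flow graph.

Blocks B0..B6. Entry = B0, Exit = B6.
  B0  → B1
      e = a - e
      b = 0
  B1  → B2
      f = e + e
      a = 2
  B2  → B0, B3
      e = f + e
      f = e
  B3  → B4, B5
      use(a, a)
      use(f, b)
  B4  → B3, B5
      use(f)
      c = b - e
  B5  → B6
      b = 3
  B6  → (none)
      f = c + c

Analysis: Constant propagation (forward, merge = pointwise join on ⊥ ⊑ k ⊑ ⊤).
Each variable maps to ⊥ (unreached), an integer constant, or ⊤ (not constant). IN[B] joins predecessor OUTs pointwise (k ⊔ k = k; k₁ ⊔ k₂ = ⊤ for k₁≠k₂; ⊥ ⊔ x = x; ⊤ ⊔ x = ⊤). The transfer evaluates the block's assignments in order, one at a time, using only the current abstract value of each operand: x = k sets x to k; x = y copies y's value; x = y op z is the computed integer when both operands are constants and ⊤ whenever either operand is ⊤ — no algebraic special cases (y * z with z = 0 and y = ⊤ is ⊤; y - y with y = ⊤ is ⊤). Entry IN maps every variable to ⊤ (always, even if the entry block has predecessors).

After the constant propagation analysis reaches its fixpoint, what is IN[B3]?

Converged values:
  B0:   IN=(all ⊤)   OUT={b:0; rest ⊤}
  B1:   IN={b:0; rest ⊤}   OUT={a:2, b:0; rest ⊤}
  B2:   IN={a:2, b:0; rest ⊤}   OUT={a:2, b:0; rest ⊤}
  B3:   IN={a:2, b:0; rest ⊤}   OUT={a:2, b:0; rest ⊤}
  B4:   IN={a:2, b:0; rest ⊤}   OUT={a:2, b:0; rest ⊤}
  B5:   IN={a:2, b:0; rest ⊤}   OUT={a:2, b:3; rest ⊤}
  B6:   IN={a:2, b:3; rest ⊤}   OUT={a:2, b:3; rest ⊤}

Merge at B3: IN[B3] = OUT[B2] ⊔ OUT[B4] = {a: 2, b: 0, c: ⊤, d: ⊤, e: ⊤, f: ⊤}

Answer: {a: 2, b: 0, c: ⊤, d: ⊤, e: ⊤, f: ⊤}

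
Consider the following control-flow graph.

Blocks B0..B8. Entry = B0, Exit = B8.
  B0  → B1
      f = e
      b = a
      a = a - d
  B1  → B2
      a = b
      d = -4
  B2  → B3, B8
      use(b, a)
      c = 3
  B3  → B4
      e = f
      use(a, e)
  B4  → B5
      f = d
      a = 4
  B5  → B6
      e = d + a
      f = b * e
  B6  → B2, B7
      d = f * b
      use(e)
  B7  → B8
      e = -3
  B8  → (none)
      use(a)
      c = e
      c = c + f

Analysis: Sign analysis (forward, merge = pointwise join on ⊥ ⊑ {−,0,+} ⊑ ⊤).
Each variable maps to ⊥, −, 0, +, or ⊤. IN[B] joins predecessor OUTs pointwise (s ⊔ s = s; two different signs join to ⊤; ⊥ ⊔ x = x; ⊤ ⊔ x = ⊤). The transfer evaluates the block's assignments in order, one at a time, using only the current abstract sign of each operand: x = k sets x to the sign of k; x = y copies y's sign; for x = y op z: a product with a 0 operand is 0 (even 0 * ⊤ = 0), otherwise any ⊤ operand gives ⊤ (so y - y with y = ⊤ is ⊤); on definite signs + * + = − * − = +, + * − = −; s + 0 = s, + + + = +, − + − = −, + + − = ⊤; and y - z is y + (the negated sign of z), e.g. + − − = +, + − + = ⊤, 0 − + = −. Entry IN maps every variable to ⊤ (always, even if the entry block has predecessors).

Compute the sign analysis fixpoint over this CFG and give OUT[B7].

Converged values:
  B0: | IN=(all ⊤) | OUT=(all ⊤)
  B1: | IN=(all ⊤) | OUT={d:-; rest ⊤}
  B2: | IN=(all ⊤) | OUT={c:+; rest ⊤}
  B3: | IN={c:+; rest ⊤} | OUT={c:+; rest ⊤}
  B4: | IN={c:+; rest ⊤} | OUT={a:+, c:+; rest ⊤}
  B5: | IN={a:+, c:+; rest ⊤} | OUT={a:+, c:+; rest ⊤}
  B6: | IN={a:+, c:+; rest ⊤} | OUT={a:+, c:+; rest ⊤}
  B7: | IN={a:+, c:+; rest ⊤} | OUT={a:+, c:+, e:-; rest ⊤}
  B8: | IN={c:+; rest ⊤} | OUT=(all ⊤)

Merge at B7: IN[B7] = OUT[B6] = {a: +, b: ⊤, c: +, d: ⊤, e: ⊤, f: ⊤}
Applying B7's transfer function to that IN value gives OUT[B7] (row B7 above).

Answer: {a: +, b: ⊤, c: +, d: ⊤, e: -, f: ⊤}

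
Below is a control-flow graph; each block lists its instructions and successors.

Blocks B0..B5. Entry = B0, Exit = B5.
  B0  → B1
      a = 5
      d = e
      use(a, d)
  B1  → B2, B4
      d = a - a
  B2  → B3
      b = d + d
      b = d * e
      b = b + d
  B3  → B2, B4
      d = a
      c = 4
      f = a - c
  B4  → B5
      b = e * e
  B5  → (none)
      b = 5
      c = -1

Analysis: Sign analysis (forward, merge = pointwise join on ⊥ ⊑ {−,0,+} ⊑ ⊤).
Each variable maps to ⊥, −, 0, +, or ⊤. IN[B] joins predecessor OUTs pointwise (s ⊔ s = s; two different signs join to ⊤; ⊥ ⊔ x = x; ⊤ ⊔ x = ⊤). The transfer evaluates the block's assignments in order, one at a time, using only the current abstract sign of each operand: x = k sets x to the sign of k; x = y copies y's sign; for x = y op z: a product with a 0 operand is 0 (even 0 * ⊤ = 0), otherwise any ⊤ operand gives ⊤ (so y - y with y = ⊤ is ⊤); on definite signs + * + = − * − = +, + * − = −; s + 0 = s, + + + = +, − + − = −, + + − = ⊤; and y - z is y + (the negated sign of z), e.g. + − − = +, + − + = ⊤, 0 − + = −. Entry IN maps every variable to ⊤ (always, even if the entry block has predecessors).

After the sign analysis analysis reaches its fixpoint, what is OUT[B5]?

Per-block solution:
  B0: | IN=(all ⊤) | OUT={a:+; rest ⊤}
  B1: | IN={a:+; rest ⊤} | OUT={a:+; rest ⊤}
  B2: | IN={a:+; rest ⊤} | OUT={a:+; rest ⊤}
  B3: | IN={a:+; rest ⊤} | OUT={a:+, c:+, d:+; rest ⊤}
  B4: | IN={a:+; rest ⊤} | OUT={a:+; rest ⊤}
  B5: | IN={a:+; rest ⊤} | OUT={a:+, b:+, c:-; rest ⊤}

Merge at B5: IN[B5] = OUT[B4] = {a: +, b: ⊤, c: ⊤, d: ⊤, e: ⊤, f: ⊤}
Applying B5's transfer function to that IN value gives OUT[B5] (row B5 above).

Answer: {a: +, b: +, c: -, d: ⊤, e: ⊤, f: ⊤}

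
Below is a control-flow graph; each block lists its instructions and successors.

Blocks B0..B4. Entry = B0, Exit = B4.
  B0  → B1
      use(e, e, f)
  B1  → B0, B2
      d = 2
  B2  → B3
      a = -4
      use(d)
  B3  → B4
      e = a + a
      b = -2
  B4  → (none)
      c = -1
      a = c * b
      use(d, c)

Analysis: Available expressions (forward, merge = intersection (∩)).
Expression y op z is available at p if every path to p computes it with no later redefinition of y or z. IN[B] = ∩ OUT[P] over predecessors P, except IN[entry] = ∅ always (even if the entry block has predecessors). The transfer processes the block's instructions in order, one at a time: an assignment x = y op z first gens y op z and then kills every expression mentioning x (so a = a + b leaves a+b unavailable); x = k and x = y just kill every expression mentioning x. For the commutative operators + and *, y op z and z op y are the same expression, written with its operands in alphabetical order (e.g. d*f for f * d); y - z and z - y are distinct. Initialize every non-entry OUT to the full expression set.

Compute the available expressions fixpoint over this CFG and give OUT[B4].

Per-block solution:
  B0:  IN={}  OUT={}
  B1:  IN={}  OUT={}
  B2:  IN={}  OUT={}
  B3:  IN={}  OUT={a+a}
  B4:  IN={a+a}  OUT={b*c}

Merge at B4: IN[B4] = OUT[B3] = {a+a}
Applying B4's transfer function to that IN value gives OUT[B4] (row B4 above).

Answer: {b*c}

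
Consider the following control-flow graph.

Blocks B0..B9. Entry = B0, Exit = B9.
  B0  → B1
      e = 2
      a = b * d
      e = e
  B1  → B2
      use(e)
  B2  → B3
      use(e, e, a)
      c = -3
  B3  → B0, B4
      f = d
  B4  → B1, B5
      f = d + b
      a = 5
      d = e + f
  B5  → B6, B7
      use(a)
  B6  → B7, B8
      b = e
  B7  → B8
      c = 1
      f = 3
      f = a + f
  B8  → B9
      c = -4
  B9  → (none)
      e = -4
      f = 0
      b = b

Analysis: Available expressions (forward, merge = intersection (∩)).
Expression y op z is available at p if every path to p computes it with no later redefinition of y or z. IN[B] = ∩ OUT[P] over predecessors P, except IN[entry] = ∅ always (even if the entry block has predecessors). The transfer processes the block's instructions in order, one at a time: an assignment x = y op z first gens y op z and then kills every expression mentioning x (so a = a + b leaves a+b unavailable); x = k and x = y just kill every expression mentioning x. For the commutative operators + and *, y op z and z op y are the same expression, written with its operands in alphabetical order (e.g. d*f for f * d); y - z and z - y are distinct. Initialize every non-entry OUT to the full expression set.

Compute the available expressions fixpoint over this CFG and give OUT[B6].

Fixpoint table:
  B0:   IN={}   OUT={b*d}
  B1:   IN={}   OUT={}
  B2:   IN={}   OUT={}
  B3:   IN={}   OUT={}
  B4:   IN={}   OUT={e+f}
  B5:   IN={e+f}   OUT={e+f}
  B6:   IN={e+f}   OUT={e+f}
  B7:   IN={e+f}   OUT={}
  B8:   IN={}   OUT={}
  B9:   IN={}   OUT={}

Merge at B6: IN[B6] = OUT[B5] = {e+f}
Applying B6's transfer function to that IN value gives OUT[B6] (row B6 above).

Answer: {e+f}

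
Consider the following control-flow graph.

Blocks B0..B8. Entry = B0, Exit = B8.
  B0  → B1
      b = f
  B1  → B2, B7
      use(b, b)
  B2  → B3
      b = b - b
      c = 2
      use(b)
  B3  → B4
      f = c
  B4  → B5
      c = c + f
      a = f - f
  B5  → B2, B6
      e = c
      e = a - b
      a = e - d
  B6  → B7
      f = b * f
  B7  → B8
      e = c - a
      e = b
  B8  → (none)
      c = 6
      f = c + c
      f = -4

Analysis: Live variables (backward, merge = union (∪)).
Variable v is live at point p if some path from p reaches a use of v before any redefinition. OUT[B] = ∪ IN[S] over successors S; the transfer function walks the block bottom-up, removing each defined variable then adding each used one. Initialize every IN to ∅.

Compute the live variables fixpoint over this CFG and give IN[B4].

Fixpoint table:
  B0:   IN={a, c, d, f}   OUT={a, b, c, d}
  B1:   IN={a, b, c, d}   OUT={a, b, c, d}
  B2:   IN={b, d}   OUT={b, c, d}
  B3:   IN={b, c, d}   OUT={b, c, d, f}
  B4:   IN={b, c, d, f}   OUT={a, b, c, d, f}
  B5:   IN={a, b, c, d, f}   OUT={a, b, c, d, f}
  B6:   IN={a, b, c, f}   OUT={a, b, c}
  B7:   IN={a, b, c}   OUT={}
  B8:   IN={}   OUT={}

Merge at B4: OUT[B4] = IN[B5] = {a, b, c, d, f}
Applying B4's transfer function to that OUT value gives IN[B4] (row B4 above).

Answer: {b, c, d, f}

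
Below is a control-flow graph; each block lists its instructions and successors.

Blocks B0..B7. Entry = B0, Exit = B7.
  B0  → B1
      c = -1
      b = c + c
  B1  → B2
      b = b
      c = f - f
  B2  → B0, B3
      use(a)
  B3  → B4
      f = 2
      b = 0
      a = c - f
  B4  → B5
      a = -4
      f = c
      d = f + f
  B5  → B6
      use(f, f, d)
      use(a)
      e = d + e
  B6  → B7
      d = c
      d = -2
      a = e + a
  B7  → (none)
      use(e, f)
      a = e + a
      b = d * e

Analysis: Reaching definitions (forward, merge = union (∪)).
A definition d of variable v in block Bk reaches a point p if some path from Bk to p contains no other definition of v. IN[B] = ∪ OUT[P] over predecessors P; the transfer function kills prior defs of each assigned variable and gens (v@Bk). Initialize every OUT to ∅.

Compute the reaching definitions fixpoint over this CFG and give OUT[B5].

Per-block solution:
  B0: | IN={b@B1, c@B1} | OUT={b@B0, c@B0}
  B1: | IN={b@B0, c@B0} | OUT={b@B1, c@B1}
  B2: | IN={b@B1, c@B1} | OUT={b@B1, c@B1}
  B3: | IN={b@B1, c@B1} | OUT={a@B3, b@B3, c@B1, f@B3}
  B4: | IN={a@B3, b@B3, c@B1, f@B3} | OUT={a@B4, b@B3, c@B1, d@B4, f@B4}
  B5: | IN={a@B4, b@B3, c@B1, d@B4, f@B4} | OUT={a@B4, b@B3, c@B1, d@B4, e@B5, f@B4}
  B6: | IN={a@B4, b@B3, c@B1, d@B4, e@B5, f@B4} | OUT={a@B6, b@B3, c@B1, d@B6, e@B5, f@B4}
  B7: | IN={a@B6, b@B3, c@B1, d@B6, e@B5, f@B4} | OUT={a@B7, b@B7, c@B1, d@B6, e@B5, f@B4}

Merge at B5: IN[B5] = OUT[B4] = {a@B4, b@B3, c@B1, d@B4, f@B4}
Applying B5's transfer function to that IN value gives OUT[B5] (row B5 above).

Answer: {a@B4, b@B3, c@B1, d@B4, e@B5, f@B4}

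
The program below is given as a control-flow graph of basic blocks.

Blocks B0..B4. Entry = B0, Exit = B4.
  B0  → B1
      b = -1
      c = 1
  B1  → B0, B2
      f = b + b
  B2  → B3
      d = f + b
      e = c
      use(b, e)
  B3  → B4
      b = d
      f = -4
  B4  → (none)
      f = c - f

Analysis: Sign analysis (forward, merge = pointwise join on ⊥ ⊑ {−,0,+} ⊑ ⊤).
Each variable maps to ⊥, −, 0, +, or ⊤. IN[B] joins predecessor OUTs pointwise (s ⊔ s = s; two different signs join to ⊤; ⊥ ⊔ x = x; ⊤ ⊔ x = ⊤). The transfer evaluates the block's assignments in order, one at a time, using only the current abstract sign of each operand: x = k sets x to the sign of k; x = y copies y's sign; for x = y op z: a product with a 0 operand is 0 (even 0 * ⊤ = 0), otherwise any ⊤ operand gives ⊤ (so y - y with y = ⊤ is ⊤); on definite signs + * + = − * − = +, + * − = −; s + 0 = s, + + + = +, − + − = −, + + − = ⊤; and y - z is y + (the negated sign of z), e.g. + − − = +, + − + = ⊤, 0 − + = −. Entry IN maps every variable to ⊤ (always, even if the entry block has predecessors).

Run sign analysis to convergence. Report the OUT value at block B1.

Fixpoint table:
  B0:   IN=(all ⊤)   OUT={b:-, c:+; rest ⊤}
  B1:   IN={b:-, c:+; rest ⊤}   OUT={b:-, c:+, f:-; rest ⊤}
  B2:   IN={b:-, c:+, f:-; rest ⊤}   OUT={b:-, c:+, d:-, e:+, f:-; rest ⊤}
  B3:   IN={b:-, c:+, d:-, e:+, f:-; rest ⊤}   OUT={b:-, c:+, d:-, e:+, f:-; rest ⊤}
  B4:   IN={b:-, c:+, d:-, e:+, f:-; rest ⊤}   OUT={b:-, c:+, d:-, e:+, f:+; rest ⊤}

Merge at B1: IN[B1] = OUT[B0] = {a: ⊤, b: -, c: +, d: ⊤, e: ⊤, f: ⊤}
Applying B1's transfer function to that IN value gives OUT[B1] (row B1 above).

Answer: {a: ⊤, b: -, c: +, d: ⊤, e: ⊤, f: -}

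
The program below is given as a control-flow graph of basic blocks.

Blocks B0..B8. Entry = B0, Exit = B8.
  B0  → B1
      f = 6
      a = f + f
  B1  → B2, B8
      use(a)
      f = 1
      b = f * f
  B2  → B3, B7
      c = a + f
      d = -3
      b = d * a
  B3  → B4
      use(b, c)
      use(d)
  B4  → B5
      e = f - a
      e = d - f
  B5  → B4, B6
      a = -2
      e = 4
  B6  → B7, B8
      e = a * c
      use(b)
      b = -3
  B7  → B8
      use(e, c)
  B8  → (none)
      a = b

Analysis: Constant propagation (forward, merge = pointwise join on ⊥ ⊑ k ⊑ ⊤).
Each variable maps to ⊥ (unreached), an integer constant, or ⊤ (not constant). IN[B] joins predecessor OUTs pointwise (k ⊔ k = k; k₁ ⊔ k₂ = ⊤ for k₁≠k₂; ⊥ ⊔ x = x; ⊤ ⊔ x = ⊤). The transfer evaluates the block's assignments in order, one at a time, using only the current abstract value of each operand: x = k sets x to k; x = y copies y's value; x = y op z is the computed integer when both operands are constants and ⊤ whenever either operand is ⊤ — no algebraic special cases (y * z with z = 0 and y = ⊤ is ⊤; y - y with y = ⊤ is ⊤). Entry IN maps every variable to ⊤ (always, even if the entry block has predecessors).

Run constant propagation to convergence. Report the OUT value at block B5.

Per-block solution:
  B0: | IN=(all ⊤) | OUT={a:12, f:6; rest ⊤}
  B1: | IN={a:12, f:6; rest ⊤} | OUT={a:12, b:1, f:1; rest ⊤}
  B2: | IN={a:12, b:1, f:1; rest ⊤} | OUT={a:12, b:-36, c:13, d:-3, f:1; rest ⊤}
  B3: | IN={a:12, b:-36, c:13, d:-3, f:1; rest ⊤} | OUT={a:12, b:-36, c:13, d:-3, f:1; rest ⊤}
  B4: | IN={b:-36, c:13, d:-3, f:1; rest ⊤} | OUT={b:-36, c:13, d:-3, e:-4, f:1; rest ⊤}
  B5: | IN={b:-36, c:13, d:-3, e:-4, f:1; rest ⊤} | OUT={a:-2, b:-36, c:13, d:-3, e:4, f:1; rest ⊤}
  B6: | IN={a:-2, b:-36, c:13, d:-3, e:4, f:1; rest ⊤} | OUT={a:-2, b:-3, c:13, d:-3, e:-26, f:1; rest ⊤}
  B7: | IN={c:13, d:-3, f:1; rest ⊤} | OUT={c:13, d:-3, f:1; rest ⊤}
  B8: | IN={f:1; rest ⊤} | OUT={f:1; rest ⊤}

Merge at B5: IN[B5] = OUT[B4] = {a: ⊤, b: -36, c: 13, d: -3, e: -4, f: 1}
Applying B5's transfer function to that IN value gives OUT[B5] (row B5 above).

Answer: {a: -2, b: -36, c: 13, d: -3, e: 4, f: 1}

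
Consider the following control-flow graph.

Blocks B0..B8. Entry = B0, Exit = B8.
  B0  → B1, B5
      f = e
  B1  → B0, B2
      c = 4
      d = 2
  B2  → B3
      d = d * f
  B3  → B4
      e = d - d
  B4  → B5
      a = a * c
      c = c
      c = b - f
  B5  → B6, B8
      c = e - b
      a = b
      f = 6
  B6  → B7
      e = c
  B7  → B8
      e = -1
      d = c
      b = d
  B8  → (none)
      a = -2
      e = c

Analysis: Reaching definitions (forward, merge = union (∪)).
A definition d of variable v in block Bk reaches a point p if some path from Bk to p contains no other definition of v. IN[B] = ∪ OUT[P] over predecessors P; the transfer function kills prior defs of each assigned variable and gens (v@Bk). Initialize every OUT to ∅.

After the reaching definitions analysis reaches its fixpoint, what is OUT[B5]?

Fixpoint table:
  B0:  IN={c@B1, d@B1, f@B0}  OUT={c@B1, d@B1, f@B0}
  B1:  IN={c@B1, d@B1, f@B0}  OUT={c@B1, d@B1, f@B0}
  B2:  IN={c@B1, d@B1, f@B0}  OUT={c@B1, d@B2, f@B0}
  B3:  IN={c@B1, d@B2, f@B0}  OUT={c@B1, d@B2, e@B3, f@B0}
  B4:  IN={c@B1, d@B2, e@B3, f@B0}  OUT={a@B4, c@B4, d@B2, e@B3, f@B0}
  B5:  IN={a@B4, c@B1, c@B4, d@B1, d@B2, e@B3, f@B0}  OUT={a@B5, c@B5, d@B1, d@B2, e@B3, f@B5}
  B6:  IN={a@B5, c@B5, d@B1, d@B2, e@B3, f@B5}  OUT={a@B5, c@B5, d@B1, d@B2, e@B6, f@B5}
  B7:  IN={a@B5, c@B5, d@B1, d@B2, e@B6, f@B5}  OUT={a@B5, b@B7, c@B5, d@B7, e@B7, f@B5}
  B8:  IN={a@B5, b@B7, c@B5, d@B1, d@B2, d@B7, e@B3, e@B7, f@B5}  OUT={a@B8, b@B7, c@B5, d@B1, d@B2, d@B7, e@B8, f@B5}

Merge at B5: IN[B5] = OUT[B0] ⊔ OUT[B4] = {a@B4, c@B1, c@B4, d@B1, d@B2, e@B3, f@B0}
Applying B5's transfer function to that IN value gives OUT[B5] (row B5 above).

Answer: {a@B5, c@B5, d@B1, d@B2, e@B3, f@B5}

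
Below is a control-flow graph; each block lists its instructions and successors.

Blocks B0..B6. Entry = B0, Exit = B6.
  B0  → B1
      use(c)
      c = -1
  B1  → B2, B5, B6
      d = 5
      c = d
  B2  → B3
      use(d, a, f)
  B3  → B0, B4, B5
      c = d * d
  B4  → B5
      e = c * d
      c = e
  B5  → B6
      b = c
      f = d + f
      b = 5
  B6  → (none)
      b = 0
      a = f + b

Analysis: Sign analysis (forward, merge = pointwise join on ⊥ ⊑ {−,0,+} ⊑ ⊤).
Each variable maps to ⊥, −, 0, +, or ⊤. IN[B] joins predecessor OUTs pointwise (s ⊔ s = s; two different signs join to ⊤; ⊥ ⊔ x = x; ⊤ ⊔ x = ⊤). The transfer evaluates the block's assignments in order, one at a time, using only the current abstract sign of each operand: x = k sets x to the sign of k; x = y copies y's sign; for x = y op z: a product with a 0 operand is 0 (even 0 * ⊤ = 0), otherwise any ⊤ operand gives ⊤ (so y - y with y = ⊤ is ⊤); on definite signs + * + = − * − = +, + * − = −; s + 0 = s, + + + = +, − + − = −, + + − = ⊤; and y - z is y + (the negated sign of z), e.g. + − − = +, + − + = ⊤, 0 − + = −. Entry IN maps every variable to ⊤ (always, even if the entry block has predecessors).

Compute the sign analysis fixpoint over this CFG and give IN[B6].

Answer: {a: ⊤, b: ⊤, c: +, d: +, e: ⊤, f: ⊤}

Derivation:
Fixpoint table:
  B0:   IN=(all ⊤)   OUT={c:-; rest ⊤}
  B1:   IN={c:-; rest ⊤}   OUT={c:+, d:+; rest ⊤}
  B2:   IN={c:+, d:+; rest ⊤}   OUT={c:+, d:+; rest ⊤}
  B3:   IN={c:+, d:+; rest ⊤}   OUT={c:+, d:+; rest ⊤}
  B4:   IN={c:+, d:+; rest ⊤}   OUT={c:+, d:+, e:+; rest ⊤}
  B5:   IN={c:+, d:+; rest ⊤}   OUT={b:+, c:+, d:+; rest ⊤}
  B6:   IN={c:+, d:+; rest ⊤}   OUT={b:0, c:+, d:+; rest ⊤}

Merge at B6: IN[B6] = OUT[B1] ⊔ OUT[B5] = {a: ⊤, b: ⊤, c: +, d: +, e: ⊤, f: ⊤}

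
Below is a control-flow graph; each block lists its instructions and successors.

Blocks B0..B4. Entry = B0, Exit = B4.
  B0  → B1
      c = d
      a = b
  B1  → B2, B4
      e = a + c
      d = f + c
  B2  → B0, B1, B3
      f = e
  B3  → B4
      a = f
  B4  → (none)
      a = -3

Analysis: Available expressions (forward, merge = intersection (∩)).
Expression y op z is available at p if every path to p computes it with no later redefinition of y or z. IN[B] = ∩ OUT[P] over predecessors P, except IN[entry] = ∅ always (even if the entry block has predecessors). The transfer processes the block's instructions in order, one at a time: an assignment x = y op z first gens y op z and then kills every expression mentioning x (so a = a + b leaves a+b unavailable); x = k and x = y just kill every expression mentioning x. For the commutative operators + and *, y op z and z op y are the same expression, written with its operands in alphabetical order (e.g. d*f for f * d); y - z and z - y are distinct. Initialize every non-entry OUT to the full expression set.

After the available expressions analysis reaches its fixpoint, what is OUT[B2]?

Fixpoint table:
  B0: | IN={} | OUT={}
  B1: | IN={} | OUT={a+c, c+f}
  B2: | IN={a+c, c+f} | OUT={a+c}
  B3: | IN={a+c} | OUT={}
  B4: | IN={} | OUT={}

Merge at B2: IN[B2] = OUT[B1] = {a+c, c+f}
Applying B2's transfer function to that IN value gives OUT[B2] (row B2 above).

Answer: {a+c}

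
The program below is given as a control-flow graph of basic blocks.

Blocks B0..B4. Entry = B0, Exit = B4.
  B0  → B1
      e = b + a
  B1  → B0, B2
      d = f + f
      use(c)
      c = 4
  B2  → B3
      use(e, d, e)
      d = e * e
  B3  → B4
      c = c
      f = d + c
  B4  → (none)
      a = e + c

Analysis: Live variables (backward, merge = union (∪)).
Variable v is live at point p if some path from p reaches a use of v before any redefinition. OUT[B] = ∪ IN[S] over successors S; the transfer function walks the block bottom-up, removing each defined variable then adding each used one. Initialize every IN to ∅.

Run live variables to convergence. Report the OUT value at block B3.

Per-block solution:
  B0:   IN={a, b, c, f}   OUT={a, b, c, e, f}
  B1:   IN={a, b, c, e, f}   OUT={a, b, c, d, e, f}
  B2:   IN={c, d, e}   OUT={c, d, e}
  B3:   IN={c, d, e}   OUT={c, e}
  B4:   IN={c, e}   OUT={}

Merge at B3: OUT[B3] = IN[B4] = {c, e}

Answer: {c, e}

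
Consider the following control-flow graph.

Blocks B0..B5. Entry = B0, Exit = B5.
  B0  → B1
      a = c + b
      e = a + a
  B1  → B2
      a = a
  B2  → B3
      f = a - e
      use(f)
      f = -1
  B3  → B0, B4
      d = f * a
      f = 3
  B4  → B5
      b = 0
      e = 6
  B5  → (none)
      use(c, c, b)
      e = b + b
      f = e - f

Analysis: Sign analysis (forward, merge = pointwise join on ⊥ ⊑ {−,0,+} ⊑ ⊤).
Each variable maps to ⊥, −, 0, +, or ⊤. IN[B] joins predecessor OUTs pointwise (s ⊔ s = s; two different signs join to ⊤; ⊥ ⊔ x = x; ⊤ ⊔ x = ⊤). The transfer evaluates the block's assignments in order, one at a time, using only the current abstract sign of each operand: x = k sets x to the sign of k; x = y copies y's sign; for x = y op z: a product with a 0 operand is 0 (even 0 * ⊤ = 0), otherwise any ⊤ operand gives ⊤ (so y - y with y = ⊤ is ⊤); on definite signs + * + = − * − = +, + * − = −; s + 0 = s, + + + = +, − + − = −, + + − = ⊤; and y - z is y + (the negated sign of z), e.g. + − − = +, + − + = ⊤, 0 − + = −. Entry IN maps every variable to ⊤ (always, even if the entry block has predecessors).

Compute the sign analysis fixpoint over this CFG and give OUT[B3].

Converged values:
  B0:   IN=(all ⊤)   OUT=(all ⊤)
  B1:   IN=(all ⊤)   OUT=(all ⊤)
  B2:   IN=(all ⊤)   OUT={f:-; rest ⊤}
  B3:   IN={f:-; rest ⊤}   OUT={f:+; rest ⊤}
  B4:   IN={f:+; rest ⊤}   OUT={b:0, e:+, f:+; rest ⊤}
  B5:   IN={b:0, e:+, f:+; rest ⊤}   OUT={b:0, e:0, f:-; rest ⊤}

Merge at B3: IN[B3] = OUT[B2] = {a: ⊤, b: ⊤, c: ⊤, d: ⊤, e: ⊤, f: -}
Applying B3's transfer function to that IN value gives OUT[B3] (row B3 above).

Answer: {a: ⊤, b: ⊤, c: ⊤, d: ⊤, e: ⊤, f: +}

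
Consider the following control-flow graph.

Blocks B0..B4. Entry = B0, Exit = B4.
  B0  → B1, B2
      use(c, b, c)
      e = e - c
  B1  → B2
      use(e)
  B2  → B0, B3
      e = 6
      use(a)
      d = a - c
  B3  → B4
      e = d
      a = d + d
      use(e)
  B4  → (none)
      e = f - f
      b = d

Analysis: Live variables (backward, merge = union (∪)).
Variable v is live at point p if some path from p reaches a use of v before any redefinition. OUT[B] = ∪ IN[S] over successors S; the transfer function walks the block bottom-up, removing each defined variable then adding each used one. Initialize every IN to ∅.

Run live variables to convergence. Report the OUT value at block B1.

Answer: {a, b, c, f}

Trace:
Fixpoint table:
  B0:   IN={a, b, c, e, f}   OUT={a, b, c, e, f}
  B1:   IN={a, b, c, e, f}   OUT={a, b, c, f}
  B2:   IN={a, b, c, f}   OUT={a, b, c, d, e, f}
  B3:   IN={d, f}   OUT={d, f}
  B4:   IN={d, f}   OUT={}

Merge at B1: OUT[B1] = IN[B2] = {a, b, c, f}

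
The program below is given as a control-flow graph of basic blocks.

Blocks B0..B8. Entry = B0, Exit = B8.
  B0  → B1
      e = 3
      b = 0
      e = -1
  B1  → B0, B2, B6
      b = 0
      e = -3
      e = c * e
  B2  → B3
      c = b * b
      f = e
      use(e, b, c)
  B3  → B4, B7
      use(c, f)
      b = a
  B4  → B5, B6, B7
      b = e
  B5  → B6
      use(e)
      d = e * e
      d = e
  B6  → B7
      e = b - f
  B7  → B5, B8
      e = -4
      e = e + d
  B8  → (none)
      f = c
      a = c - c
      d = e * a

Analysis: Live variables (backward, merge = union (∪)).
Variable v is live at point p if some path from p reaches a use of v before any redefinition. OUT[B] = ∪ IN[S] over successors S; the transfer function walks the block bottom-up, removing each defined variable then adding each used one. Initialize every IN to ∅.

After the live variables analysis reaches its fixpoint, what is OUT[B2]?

Per-block solution:
  B0: | IN={a, c, d, f} | OUT={a, c, d, f}
  B1: | IN={a, c, d, f} | OUT={a, b, c, d, e, f}
  B2: | IN={a, b, d, e} | OUT={a, c, d, e, f}
  B3: | IN={a, c, d, e, f} | OUT={b, c, d, e, f}
  B4: | IN={c, d, e, f} | OUT={b, c, d, e, f}
  B5: | IN={b, c, e, f} | OUT={b, c, d, f}
  B6: | IN={b, c, d, f} | OUT={b, c, d, f}
  B7: | IN={b, c, d, f} | OUT={b, c, e, f}
  B8: | IN={c, e} | OUT={}

Merge at B2: OUT[B2] = IN[B3] = {a, c, d, e, f}

Answer: {a, c, d, e, f}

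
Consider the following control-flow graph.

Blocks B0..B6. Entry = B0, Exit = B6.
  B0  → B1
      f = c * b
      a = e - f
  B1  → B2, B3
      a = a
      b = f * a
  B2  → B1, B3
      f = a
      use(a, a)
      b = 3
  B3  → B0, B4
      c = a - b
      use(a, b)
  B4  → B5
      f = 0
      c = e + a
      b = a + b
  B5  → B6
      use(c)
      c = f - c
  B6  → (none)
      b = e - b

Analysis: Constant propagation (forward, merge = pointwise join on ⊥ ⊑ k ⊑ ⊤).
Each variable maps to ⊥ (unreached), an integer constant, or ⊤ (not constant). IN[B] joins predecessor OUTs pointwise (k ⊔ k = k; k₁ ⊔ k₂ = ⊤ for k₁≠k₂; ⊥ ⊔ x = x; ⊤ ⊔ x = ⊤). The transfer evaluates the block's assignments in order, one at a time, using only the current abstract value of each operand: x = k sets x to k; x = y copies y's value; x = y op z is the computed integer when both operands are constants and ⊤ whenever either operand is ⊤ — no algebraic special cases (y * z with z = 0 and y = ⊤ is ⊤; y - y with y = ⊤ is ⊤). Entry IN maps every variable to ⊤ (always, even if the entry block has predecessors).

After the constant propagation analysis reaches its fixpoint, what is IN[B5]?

Converged values:
  B0:   IN=(all ⊤)   OUT=(all ⊤)
  B1:   IN=(all ⊤)   OUT=(all ⊤)
  B2:   IN=(all ⊤)   OUT={b:3; rest ⊤}
  B3:   IN=(all ⊤)   OUT=(all ⊤)
  B4:   IN=(all ⊤)   OUT={f:0; rest ⊤}
  B5:   IN={f:0; rest ⊤}   OUT={f:0; rest ⊤}
  B6:   IN={f:0; rest ⊤}   OUT={f:0; rest ⊤}

Merge at B5: IN[B5] = OUT[B4] = {a: ⊤, b: ⊤, c: ⊤, d: ⊤, e: ⊤, f: 0}

Answer: {a: ⊤, b: ⊤, c: ⊤, d: ⊤, e: ⊤, f: 0}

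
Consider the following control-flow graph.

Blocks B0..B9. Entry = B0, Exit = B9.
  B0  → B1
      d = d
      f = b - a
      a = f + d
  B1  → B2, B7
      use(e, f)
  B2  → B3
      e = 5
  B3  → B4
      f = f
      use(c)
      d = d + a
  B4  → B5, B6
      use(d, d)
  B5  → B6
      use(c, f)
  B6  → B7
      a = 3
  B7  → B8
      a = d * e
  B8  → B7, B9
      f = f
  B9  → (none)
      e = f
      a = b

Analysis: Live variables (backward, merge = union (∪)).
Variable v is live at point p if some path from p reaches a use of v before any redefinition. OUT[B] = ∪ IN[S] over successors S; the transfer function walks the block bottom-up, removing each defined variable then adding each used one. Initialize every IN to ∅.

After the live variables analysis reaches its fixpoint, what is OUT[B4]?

Answer: {b, c, d, e, f}

Derivation:
Converged values:
  B0:  IN={a, b, c, d, e}  OUT={a, b, c, d, e, f}
  B1:  IN={a, b, c, d, e, f}  OUT={a, b, c, d, e, f}
  B2:  IN={a, b, c, d, f}  OUT={a, b, c, d, e, f}
  B3:  IN={a, b, c, d, e, f}  OUT={b, c, d, e, f}
  B4:  IN={b, c, d, e, f}  OUT={b, c, d, e, f}
  B5:  IN={b, c, d, e, f}  OUT={b, d, e, f}
  B6:  IN={b, d, e, f}  OUT={b, d, e, f}
  B7:  IN={b, d, e, f}  OUT={b, d, e, f}
  B8:  IN={b, d, e, f}  OUT={b, d, e, f}
  B9:  IN={b, f}  OUT={}

Merge at B4: OUT[B4] = IN[B5] ⊔ IN[B6] = {b, c, d, e, f}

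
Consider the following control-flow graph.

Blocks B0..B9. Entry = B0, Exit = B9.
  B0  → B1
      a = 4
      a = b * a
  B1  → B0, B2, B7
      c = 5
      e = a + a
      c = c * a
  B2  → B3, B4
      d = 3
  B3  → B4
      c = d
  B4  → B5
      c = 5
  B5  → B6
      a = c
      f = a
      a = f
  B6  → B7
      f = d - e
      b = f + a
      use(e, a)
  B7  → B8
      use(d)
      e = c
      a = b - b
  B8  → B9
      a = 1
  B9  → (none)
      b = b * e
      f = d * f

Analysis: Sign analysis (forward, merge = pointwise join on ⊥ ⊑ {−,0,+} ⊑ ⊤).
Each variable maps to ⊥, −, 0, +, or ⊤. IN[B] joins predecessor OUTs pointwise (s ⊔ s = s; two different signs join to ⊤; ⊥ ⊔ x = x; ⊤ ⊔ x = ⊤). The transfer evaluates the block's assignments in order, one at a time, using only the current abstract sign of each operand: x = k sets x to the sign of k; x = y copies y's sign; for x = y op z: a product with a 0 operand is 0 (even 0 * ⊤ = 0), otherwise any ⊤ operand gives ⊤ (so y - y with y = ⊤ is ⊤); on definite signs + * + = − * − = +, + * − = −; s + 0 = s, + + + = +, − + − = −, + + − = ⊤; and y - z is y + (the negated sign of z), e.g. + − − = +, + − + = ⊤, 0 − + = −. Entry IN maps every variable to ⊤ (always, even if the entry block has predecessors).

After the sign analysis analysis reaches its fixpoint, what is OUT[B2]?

Per-block solution:
  B0:   IN=(all ⊤)   OUT=(all ⊤)
  B1:   IN=(all ⊤)   OUT=(all ⊤)
  B2:   IN=(all ⊤)   OUT={d:+; rest ⊤}
  B3:   IN={d:+; rest ⊤}   OUT={c:+, d:+; rest ⊤}
  B4:   IN={d:+; rest ⊤}   OUT={c:+, d:+; rest ⊤}
  B5:   IN={c:+, d:+; rest ⊤}   OUT={a:+, c:+, d:+, f:+; rest ⊤}
  B6:   IN={a:+, c:+, d:+, f:+; rest ⊤}   OUT={a:+, c:+, d:+; rest ⊤}
  B7:   IN=(all ⊤)   OUT=(all ⊤)
  B8:   IN=(all ⊤)   OUT={a:+; rest ⊤}
  B9:   IN={a:+; rest ⊤}   OUT={a:+; rest ⊤}

Merge at B2: IN[B2] = OUT[B1] = {a: ⊤, b: ⊤, c: ⊤, d: ⊤, e: ⊤, f: ⊤}
Applying B2's transfer function to that IN value gives OUT[B2] (row B2 above).

Answer: {a: ⊤, b: ⊤, c: ⊤, d: +, e: ⊤, f: ⊤}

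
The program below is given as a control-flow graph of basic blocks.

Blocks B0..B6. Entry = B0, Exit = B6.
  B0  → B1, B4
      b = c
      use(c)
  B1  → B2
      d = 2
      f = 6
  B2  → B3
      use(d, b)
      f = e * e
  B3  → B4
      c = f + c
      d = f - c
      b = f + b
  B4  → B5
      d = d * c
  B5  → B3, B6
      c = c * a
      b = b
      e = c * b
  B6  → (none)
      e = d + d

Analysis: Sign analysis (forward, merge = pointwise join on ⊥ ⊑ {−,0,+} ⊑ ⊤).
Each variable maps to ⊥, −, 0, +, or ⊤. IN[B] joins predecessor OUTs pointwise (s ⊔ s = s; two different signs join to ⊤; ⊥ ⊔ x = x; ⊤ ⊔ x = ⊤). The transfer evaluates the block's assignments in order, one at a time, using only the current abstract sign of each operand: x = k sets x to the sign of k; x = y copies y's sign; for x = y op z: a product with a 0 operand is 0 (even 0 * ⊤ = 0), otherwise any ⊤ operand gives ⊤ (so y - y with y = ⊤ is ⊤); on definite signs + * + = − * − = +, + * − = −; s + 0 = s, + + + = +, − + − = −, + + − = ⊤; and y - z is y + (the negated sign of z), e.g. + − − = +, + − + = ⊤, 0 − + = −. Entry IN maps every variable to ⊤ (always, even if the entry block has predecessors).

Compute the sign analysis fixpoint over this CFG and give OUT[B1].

Per-block solution:
  B0:   IN=(all ⊤)   OUT=(all ⊤)
  B1:   IN=(all ⊤)   OUT={d:+, f:+; rest ⊤}
  B2:   IN={d:+, f:+; rest ⊤}   OUT={d:+; rest ⊤}
  B3:   IN=(all ⊤)   OUT=(all ⊤)
  B4:   IN=(all ⊤)   OUT=(all ⊤)
  B5:   IN=(all ⊤)   OUT=(all ⊤)
  B6:   IN=(all ⊤)   OUT=(all ⊤)

Merge at B1: IN[B1] = OUT[B0] = {a: ⊤, b: ⊤, c: ⊤, d: ⊤, e: ⊤, f: ⊤}
Applying B1's transfer function to that IN value gives OUT[B1] (row B1 above).

Answer: {a: ⊤, b: ⊤, c: ⊤, d: +, e: ⊤, f: +}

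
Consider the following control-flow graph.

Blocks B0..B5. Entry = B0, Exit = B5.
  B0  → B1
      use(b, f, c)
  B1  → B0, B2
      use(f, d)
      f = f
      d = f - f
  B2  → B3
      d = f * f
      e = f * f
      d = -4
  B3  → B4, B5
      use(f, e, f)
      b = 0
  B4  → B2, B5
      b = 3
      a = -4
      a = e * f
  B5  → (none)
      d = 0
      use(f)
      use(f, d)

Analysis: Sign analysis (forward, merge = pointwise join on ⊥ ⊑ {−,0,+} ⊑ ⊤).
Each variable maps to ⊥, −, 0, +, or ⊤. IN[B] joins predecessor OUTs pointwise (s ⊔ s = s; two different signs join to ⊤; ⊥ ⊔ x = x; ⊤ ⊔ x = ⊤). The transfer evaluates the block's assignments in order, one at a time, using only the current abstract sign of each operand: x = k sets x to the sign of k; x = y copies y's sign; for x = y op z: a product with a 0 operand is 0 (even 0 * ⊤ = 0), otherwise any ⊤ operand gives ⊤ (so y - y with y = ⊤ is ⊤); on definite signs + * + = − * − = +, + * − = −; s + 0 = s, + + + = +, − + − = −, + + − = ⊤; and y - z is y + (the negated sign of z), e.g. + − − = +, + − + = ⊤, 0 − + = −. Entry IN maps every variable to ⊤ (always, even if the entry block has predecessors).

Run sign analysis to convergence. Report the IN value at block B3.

Answer: {a: ⊤, b: ⊤, c: ⊤, d: -, e: ⊤, f: ⊤}

Working:
Per-block solution:
  B0:  IN=(all ⊤)  OUT=(all ⊤)
  B1:  IN=(all ⊤)  OUT=(all ⊤)
  B2:  IN=(all ⊤)  OUT={d:-; rest ⊤}
  B3:  IN={d:-; rest ⊤}  OUT={b:0, d:-; rest ⊤}
  B4:  IN={b:0, d:-; rest ⊤}  OUT={b:+, d:-; rest ⊤}
  B5:  IN={d:-; rest ⊤}  OUT={d:0; rest ⊤}

Merge at B3: IN[B3] = OUT[B2] = {a: ⊤, b: ⊤, c: ⊤, d: -, e: ⊤, f: ⊤}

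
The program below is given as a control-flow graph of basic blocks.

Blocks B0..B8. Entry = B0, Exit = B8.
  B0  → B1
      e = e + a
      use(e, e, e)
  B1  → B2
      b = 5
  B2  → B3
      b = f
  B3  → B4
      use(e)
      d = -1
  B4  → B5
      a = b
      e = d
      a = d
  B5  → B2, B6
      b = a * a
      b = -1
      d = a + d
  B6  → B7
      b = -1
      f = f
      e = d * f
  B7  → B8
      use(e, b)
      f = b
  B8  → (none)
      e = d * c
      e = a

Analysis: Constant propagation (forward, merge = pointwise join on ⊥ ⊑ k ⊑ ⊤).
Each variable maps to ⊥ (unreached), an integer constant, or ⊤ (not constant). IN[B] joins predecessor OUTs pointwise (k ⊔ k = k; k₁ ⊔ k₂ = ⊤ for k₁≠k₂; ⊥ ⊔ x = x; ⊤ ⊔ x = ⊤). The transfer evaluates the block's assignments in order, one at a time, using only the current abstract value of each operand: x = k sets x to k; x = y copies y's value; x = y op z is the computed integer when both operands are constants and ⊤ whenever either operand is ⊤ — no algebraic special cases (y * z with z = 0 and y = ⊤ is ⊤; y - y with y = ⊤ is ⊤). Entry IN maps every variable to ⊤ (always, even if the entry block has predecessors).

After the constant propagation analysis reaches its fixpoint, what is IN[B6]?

Answer: {a: -1, b: -1, c: ⊤, d: -2, e: -1, f: ⊤}

Derivation:
Per-block solution:
  B0:  IN=(all ⊤)  OUT=(all ⊤)
  B1:  IN=(all ⊤)  OUT={b:5; rest ⊤}
  B2:  IN=(all ⊤)  OUT=(all ⊤)
  B3:  IN=(all ⊤)  OUT={d:-1; rest ⊤}
  B4:  IN={d:-1; rest ⊤}  OUT={a:-1, d:-1, e:-1; rest ⊤}
  B5:  IN={a:-1, d:-1, e:-1; rest ⊤}  OUT={a:-1, b:-1, d:-2, e:-1; rest ⊤}
  B6:  IN={a:-1, b:-1, d:-2, e:-1; rest ⊤}  OUT={a:-1, b:-1, d:-2; rest ⊤}
  B7:  IN={a:-1, b:-1, d:-2; rest ⊤}  OUT={a:-1, b:-1, d:-2, f:-1; rest ⊤}
  B8:  IN={a:-1, b:-1, d:-2, f:-1; rest ⊤}  OUT={a:-1, b:-1, d:-2, e:-1, f:-1; rest ⊤}

Merge at B6: IN[B6] = OUT[B5] = {a: -1, b: -1, c: ⊤, d: -2, e: -1, f: ⊤}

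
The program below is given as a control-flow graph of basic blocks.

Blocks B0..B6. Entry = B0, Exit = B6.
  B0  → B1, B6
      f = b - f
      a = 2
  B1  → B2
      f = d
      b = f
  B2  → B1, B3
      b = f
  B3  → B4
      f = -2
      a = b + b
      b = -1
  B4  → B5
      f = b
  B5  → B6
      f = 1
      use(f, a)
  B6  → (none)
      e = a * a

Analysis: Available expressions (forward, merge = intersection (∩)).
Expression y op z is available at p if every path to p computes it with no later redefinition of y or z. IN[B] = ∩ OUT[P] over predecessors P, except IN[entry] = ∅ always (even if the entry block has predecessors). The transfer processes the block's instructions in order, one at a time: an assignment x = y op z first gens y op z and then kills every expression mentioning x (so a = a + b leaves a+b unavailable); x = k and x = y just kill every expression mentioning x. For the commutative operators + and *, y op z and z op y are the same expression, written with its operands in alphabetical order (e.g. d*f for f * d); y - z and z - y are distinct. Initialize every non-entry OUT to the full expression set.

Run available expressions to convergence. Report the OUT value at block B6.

Converged values:
  B0:   IN={}   OUT={}
  B1:   IN={}   OUT={}
  B2:   IN={}   OUT={}
  B3:   IN={}   OUT={}
  B4:   IN={}   OUT={}
  B5:   IN={}   OUT={}
  B6:   IN={}   OUT={a*a}

Merge at B6: IN[B6] = OUT[B0] ∩ OUT[B5] = {}
Applying B6's transfer function to that IN value gives OUT[B6] (row B6 above).

Answer: {a*a}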